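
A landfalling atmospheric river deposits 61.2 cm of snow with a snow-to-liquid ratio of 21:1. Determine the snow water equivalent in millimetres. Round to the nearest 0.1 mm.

SWE = snow depth / ratio = 61.2 cm / 21 = 2.914 cm = 29.1 mm.

SWE ≈ 29.1 mm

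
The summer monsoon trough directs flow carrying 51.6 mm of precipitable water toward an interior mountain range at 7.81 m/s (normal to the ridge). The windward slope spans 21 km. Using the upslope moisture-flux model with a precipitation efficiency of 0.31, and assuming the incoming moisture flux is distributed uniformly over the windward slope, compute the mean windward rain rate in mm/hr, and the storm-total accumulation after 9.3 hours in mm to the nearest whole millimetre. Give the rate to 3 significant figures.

R ≈ 21.4 mm/hr; total ≈ 199 mm

Incoming column moisture flux per unit ridge length: F = V × PW = 7.81 × 51.6 = 402.996 mm·m/s.
Spread over the 21 km slope with efficiency ε = 0.31: R = ε·F/W = 0.31 × 402.996 / 21000 m = 5.949e-03 mm/s.
R = 5.949e-03 × 3600 = 21.4 mm/hr.
Over 9.3 h: total = 21.4 × 9.3 = 199.02 ≈ 199 mm.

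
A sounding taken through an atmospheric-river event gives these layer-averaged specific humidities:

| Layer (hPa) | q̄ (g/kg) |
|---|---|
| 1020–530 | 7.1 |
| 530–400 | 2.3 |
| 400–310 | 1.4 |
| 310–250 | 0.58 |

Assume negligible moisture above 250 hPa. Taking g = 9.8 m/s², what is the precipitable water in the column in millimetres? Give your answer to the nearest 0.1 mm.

Precipitable water is the column-integrated vapour mass per unit area: PW = (1/g) Σ q̄ Δp, with q in kg/kg and Δp in Pa (1 kg/m² of water = 1 mm).
Layer 1020–530 hPa: Δp = 490 hPa = 49000 Pa, q̄ = 0.0071 kg/kg → 0.0071 × 49000 / 9.8 = 35.50 mm
Layer 530–400 hPa: Δp = 130 hPa = 13000 Pa, q̄ = 0.0023 kg/kg → 0.0023 × 13000 / 9.8 = 3.05 mm
Layer 400–310 hPa: Δp = 90 hPa = 9000 Pa, q̄ = 0.0014 kg/kg → 0.0014 × 9000 / 9.8 = 1.29 mm
Layer 310–250 hPa: Δp = 60 hPa = 6000 Pa, q̄ = 0.00058 kg/kg → 0.00058 × 6000 / 9.8 = 0.36 mm
PW = 35.50 + 3.05 + 1.29 + 0.36 = 40.20 ≈ 40.2 mm.

PW ≈ 40.2 mm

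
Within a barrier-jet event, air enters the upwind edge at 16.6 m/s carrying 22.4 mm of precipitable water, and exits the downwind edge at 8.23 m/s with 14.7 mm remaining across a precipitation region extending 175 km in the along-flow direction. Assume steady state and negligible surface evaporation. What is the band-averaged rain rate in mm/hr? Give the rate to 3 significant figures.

R ≈ 5.16 mm/hr

Column moisture flux per unit crosswind length is F = V × PW.
Inflow: F_in = 16.6 × 22.4 = 371.84 mm·m/s
Outflow: F_out = 8.23 × 14.7 = 120.981 mm·m/s
Steady-state rate R = (F_in − F_out)/L = (371.84 − 120.981) / 175000 m = 1.433e-03 mm/s.
R = 1.433e-03 × 3600 = 5.16 mm/hr.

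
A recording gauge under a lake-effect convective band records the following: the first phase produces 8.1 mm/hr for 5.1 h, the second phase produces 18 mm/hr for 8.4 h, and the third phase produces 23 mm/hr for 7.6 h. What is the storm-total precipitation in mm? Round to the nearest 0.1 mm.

Total = Σ Rᵢ Δtᵢ = 8.1 × 5.1 + 18 × 8.4 + 23 × 7.6
      = 41.31 + 151.2 + 174.8 = 367.3 mm.

total ≈ 367.3 mm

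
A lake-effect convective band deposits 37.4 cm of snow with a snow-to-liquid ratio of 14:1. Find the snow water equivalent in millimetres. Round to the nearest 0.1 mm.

SWE = snow depth / ratio = 37.4 cm / 14 = 2.671 cm = 26.7 mm.

SWE ≈ 26.7 mm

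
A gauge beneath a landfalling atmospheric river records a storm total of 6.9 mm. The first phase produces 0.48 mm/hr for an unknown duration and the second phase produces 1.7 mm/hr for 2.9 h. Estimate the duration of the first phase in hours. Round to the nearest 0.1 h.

Known phases: 1.7 × 2.9 = 4.93 mm.
Remaining depth = 6.9 − 4.93 = 1.97 mm.
Duration = 1.97 / 0.48 = 4.1 h.

duration ≈ 4.1 h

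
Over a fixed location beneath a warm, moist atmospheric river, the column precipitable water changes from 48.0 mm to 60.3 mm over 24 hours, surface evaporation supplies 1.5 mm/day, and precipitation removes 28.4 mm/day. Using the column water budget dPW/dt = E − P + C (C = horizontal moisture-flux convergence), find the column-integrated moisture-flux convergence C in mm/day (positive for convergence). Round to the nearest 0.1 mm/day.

dPW/dt = (60.3 − 48.0) mm / (24/24 day) = +12.300 mm/day.
C = dPW/dt − E + P = (+12.300) − 1.5 + 28.4 = 39.2 mm/day.

C ≈ 39.2 mm/day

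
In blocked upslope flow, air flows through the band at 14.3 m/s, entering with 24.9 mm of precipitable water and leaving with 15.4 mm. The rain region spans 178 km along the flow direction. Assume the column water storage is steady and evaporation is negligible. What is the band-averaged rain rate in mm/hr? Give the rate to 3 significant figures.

R ≈ 2.75 mm/hr

Column moisture flux per unit crosswind length is F = V × PW.
Inflow: F_in = 14.3 × 24.9 = 356.07 mm·m/s
Outflow: F_out = 14.3 × 15.4 = 220.22 mm·m/s
Steady-state rate R = (F_in − F_out)/L = (356.07 − 220.22) / 178000 m = 7.632e-04 mm/s.
R = 7.632e-04 × 3600 = 2.75 mm/hr.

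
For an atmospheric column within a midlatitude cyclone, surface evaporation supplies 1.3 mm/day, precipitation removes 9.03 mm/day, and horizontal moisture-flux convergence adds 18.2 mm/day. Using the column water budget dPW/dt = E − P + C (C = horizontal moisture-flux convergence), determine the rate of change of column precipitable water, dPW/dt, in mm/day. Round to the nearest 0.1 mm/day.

dPW/dt = E − P + C = 1.3 − 9.03 + (18.2) = 10.5 mm/day.

dPW/dt ≈ 10.5 mm/day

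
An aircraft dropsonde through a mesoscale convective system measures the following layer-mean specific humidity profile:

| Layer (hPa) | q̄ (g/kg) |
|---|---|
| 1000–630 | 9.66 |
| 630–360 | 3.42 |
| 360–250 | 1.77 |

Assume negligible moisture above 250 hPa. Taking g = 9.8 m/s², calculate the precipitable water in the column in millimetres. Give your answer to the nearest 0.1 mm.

Precipitable water is the column-integrated vapour mass per unit area: PW = (1/g) Σ q̄ Δp, with q in kg/kg and Δp in Pa (1 kg/m² of water = 1 mm).
Layer 1000–630 hPa: Δp = 370 hPa = 37000 Pa, q̄ = 0.00966 kg/kg → 0.00966 × 37000 / 9.8 = 36.47 mm
Layer 630–360 hPa: Δp = 270 hPa = 27000 Pa, q̄ = 0.00342 kg/kg → 0.00342 × 27000 / 9.8 = 9.42 mm
Layer 360–250 hPa: Δp = 110 hPa = 11000 Pa, q̄ = 0.00177 kg/kg → 0.00177 × 11000 / 9.8 = 1.99 mm
PW = 36.47 + 9.42 + 1.99 = 47.88 ≈ 47.9 mm.

PW ≈ 47.9 mm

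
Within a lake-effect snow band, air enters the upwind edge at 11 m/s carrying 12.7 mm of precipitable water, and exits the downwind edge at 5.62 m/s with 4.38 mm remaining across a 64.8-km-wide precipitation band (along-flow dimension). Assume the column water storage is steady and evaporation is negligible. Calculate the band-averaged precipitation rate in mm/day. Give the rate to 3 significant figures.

Column moisture flux per unit crosswind length is F = V × PW.
Inflow: F_in = 11 × 12.7 = 139.7 mm·m/s
Outflow: F_out = 5.62 × 4.38 = 24.6156 mm·m/s
Steady-state rate R = (F_in − F_out)/L = (139.7 − 24.6156) / 64800 m = 1.776e-03 mm/s.
R = 1.776e-03 × 3600 × 24 = 153 mm/day.

R ≈ 153 mm/day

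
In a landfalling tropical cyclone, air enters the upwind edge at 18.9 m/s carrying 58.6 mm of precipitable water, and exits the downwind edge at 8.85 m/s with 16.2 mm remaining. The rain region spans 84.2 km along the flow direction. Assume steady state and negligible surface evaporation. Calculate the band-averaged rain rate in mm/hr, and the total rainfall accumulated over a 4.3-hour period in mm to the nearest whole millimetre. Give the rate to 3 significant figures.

Column moisture flux per unit crosswind length is F = V × PW.
Inflow: F_in = 18.9 × 58.6 = 1107.54 mm·m/s
Outflow: F_out = 8.85 × 16.2 = 143.37 mm·m/s
Steady-state rate R = (F_in − F_out)/L = (1107.54 − 143.37) / 84200 m = 1.145e-02 mm/s.
R = 1.145e-02 × 3600 = 41.2 mm/hr.
Over 4.3 h: total = 41.2 × 4.3 = 177.16 ≈ 177 mm.

R ≈ 41.2 mm/hr; total ≈ 177 mm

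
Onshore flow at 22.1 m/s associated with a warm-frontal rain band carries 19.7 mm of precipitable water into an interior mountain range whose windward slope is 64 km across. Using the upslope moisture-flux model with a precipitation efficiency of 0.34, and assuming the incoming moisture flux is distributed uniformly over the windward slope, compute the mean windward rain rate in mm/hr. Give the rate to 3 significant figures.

Incoming column moisture flux per unit ridge length: F = V × PW = 22.1 × 19.7 = 435.37 mm·m/s.
Spread over the 64 km slope with efficiency ε = 0.34: R = ε·F/W = 0.34 × 435.37 / 64000 m = 2.313e-03 mm/s.
R = 2.313e-03 × 3600 = 8.33 mm/hr.

R ≈ 8.33 mm/hr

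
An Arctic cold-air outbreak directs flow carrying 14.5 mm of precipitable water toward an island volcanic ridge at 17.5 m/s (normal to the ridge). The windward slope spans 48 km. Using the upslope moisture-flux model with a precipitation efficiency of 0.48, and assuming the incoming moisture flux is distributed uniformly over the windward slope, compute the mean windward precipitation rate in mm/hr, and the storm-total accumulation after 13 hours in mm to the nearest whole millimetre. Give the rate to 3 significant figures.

Incoming column moisture flux per unit ridge length: F = V × PW = 17.5 × 14.5 = 253.75 mm·m/s.
Spread over the 48 km slope with efficiency ε = 0.48: R = ε·F/W = 0.48 × 253.75 / 48000 m = 2.538e-03 mm/s.
R = 2.538e-03 × 3600 = 9.14 mm/hr.
Over 13 h: total = 9.14 × 13 = 118.82 ≈ 119 mm.

R ≈ 9.14 mm/hr; total ≈ 119 mm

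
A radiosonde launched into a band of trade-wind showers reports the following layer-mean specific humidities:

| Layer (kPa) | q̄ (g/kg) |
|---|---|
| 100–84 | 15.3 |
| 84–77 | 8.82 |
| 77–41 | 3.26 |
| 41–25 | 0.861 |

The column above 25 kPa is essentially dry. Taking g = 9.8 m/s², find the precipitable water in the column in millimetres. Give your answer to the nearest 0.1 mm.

Precipitable water is the column-integrated vapour mass per unit area: PW = (1/g) Σ q̄ Δp, with q in kg/kg and Δp in Pa (1 kg/m² of water = 1 mm).
Layer 100–84 kPa: Δp = 160 hPa = 16000 Pa, q̄ = 0.0153 kg/kg → 0.0153 × 16000 / 9.8 = 24.98 mm
Layer 84–77 kPa: Δp = 70 hPa = 7000 Pa, q̄ = 0.00882 kg/kg → 0.00882 × 7000 / 9.8 = 6.30 mm
Layer 77–41 kPa: Δp = 360 hPa = 36000 Pa, q̄ = 0.00326 kg/kg → 0.00326 × 36000 / 9.8 = 11.98 mm
Layer 41–25 kPa: Δp = 160 hPa = 16000 Pa, q̄ = 0.000861 kg/kg → 0.000861 × 16000 / 9.8 = 1.41 mm
PW = 24.98 + 6.30 + 11.98 + 1.41 = 44.67 ≈ 44.7 mm.

PW ≈ 44.7 mm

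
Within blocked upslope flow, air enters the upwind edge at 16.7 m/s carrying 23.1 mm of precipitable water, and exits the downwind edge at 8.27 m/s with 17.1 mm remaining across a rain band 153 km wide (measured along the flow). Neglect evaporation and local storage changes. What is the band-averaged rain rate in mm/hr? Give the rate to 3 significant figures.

R ≈ 5.75 mm/hr

Column moisture flux per unit crosswind length is F = V × PW.
Inflow: F_in = 16.7 × 23.1 = 385.77 mm·m/s
Outflow: F_out = 8.27 × 17.1 = 141.417 mm·m/s
Steady-state rate R = (F_in − F_out)/L = (385.77 − 141.417) / 153000 m = 1.597e-03 mm/s.
R = 1.597e-03 × 3600 = 5.75 mm/hr.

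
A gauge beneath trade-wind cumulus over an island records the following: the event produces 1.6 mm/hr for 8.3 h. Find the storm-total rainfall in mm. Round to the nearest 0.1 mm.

total ≈ 13.3 mm

Total = Σ Rᵢ Δtᵢ = 1.6 × 8.3
      = 13.28 = 13.3 mm.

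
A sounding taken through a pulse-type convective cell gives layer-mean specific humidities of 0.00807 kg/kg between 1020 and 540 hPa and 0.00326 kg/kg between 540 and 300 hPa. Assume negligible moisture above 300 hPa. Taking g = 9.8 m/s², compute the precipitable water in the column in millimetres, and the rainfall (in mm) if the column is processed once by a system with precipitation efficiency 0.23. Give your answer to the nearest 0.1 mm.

PW ≈ 47.5 mm; rainfall ≈ 10.9 mm

Precipitable water is the column-integrated vapour mass per unit area: PW = (1/g) Σ q̄ Δp, with q in kg/kg and Δp in Pa (1 kg/m² of water = 1 mm).
Layer 1020–540 hPa: Δp = 480 hPa = 48000 Pa, q̄ = 0.00807 kg/kg → 0.00807 × 48000 / 9.8 = 39.53 mm
Layer 540–300 hPa: Δp = 240 hPa = 24000 Pa, q̄ = 0.00326 kg/kg → 0.00326 × 24000 / 9.8 = 7.98 mm
PW = 39.53 + 7.98 = 47.51 ≈ 47.5 mm.
Rainfall = ε × PW = 0.23 × 47.5 = 10.9 mm.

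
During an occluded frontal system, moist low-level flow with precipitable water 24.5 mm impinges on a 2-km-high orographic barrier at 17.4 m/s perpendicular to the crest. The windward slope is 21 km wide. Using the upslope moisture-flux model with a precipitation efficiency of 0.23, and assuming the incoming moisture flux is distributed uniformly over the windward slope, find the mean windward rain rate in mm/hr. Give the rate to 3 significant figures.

Incoming column moisture flux per unit ridge length: F = V × PW = 17.4 × 24.5 = 426.3 mm·m/s.
Spread over the 21 km slope with efficiency ε = 0.23: R = ε·F/W = 0.23 × 426.3 / 21000 m = 4.669e-03 mm/s.
R = 4.669e-03 × 3600 = 16.8 mm/hr.

R ≈ 16.8 mm/hr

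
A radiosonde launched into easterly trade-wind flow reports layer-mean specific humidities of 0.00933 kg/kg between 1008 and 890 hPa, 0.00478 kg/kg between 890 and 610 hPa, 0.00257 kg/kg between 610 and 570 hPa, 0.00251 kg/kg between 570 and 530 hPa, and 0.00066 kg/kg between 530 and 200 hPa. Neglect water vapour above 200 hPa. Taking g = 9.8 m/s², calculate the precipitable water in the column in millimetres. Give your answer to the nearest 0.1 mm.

Precipitable water is the column-integrated vapour mass per unit area: PW = (1/g) Σ q̄ Δp, with q in kg/kg and Δp in Pa (1 kg/m² of water = 1 mm).
Layer 1008–890 hPa: Δp = 118 hPa = 11800 Pa, q̄ = 0.00933 kg/kg → 0.00933 × 11800 / 9.8 = 11.23 mm
Layer 890–610 hPa: Δp = 280 hPa = 28000 Pa, q̄ = 0.00478 kg/kg → 0.00478 × 28000 / 9.8 = 13.66 mm
Layer 610–570 hPa: Δp = 40 hPa = 4000 Pa, q̄ = 0.00257 kg/kg → 0.00257 × 4000 / 9.8 = 1.05 mm
Layer 570–530 hPa: Δp = 40 hPa = 4000 Pa, q̄ = 0.00251 kg/kg → 0.00251 × 4000 / 9.8 = 1.02 mm
Layer 530–200 hPa: Δp = 330 hPa = 33000 Pa, q̄ = 0.00066 kg/kg → 0.00066 × 33000 / 9.8 = 2.22 mm
PW = 11.23 + 13.66 + 1.05 + 1.02 + 2.22 = 29.18 ≈ 29.2 mm.

PW ≈ 29.2 mm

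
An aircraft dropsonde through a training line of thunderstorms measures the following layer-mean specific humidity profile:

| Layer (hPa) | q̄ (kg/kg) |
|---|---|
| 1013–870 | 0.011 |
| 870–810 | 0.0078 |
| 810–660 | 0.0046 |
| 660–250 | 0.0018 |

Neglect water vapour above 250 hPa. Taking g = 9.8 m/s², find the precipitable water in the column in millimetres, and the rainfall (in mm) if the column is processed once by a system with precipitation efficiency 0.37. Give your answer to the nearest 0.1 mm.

PW ≈ 35.4 mm; rainfall ≈ 13.1 mm

Precipitable water is the column-integrated vapour mass per unit area: PW = (1/g) Σ q̄ Δp, with q in kg/kg and Δp in Pa (1 kg/m² of water = 1 mm).
Layer 1013–870 hPa: Δp = 143 hPa = 14300 Pa, q̄ = 0.011 kg/kg → 0.011 × 14300 / 9.8 = 16.05 mm
Layer 870–810 hPa: Δp = 60 hPa = 6000 Pa, q̄ = 0.0078 kg/kg → 0.0078 × 6000 / 9.8 = 4.78 mm
Layer 810–660 hPa: Δp = 150 hPa = 15000 Pa, q̄ = 0.0046 kg/kg → 0.0046 × 15000 / 9.8 = 7.04 mm
Layer 660–250 hPa: Δp = 410 hPa = 41000 Pa, q̄ = 0.0018 kg/kg → 0.0018 × 41000 / 9.8 = 7.53 mm
PW = 16.05 + 4.78 + 7.04 + 7.53 = 35.40 ≈ 35.4 mm.
Rainfall = ε × PW = 0.37 × 35.4 = 13.1 mm.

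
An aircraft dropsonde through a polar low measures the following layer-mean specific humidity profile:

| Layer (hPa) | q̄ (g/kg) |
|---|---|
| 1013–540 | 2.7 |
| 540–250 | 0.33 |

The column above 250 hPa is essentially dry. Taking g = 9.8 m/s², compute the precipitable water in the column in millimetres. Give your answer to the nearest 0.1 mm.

PW ≈ 14.0 mm

Precipitable water is the column-integrated vapour mass per unit area: PW = (1/g) Σ q̄ Δp, with q in kg/kg and Δp in Pa (1 kg/m² of water = 1 mm).
Layer 1013–540 hPa: Δp = 473 hPa = 47300 Pa, q̄ = 0.0027 kg/kg → 0.0027 × 47300 / 9.8 = 13.03 mm
Layer 540–250 hPa: Δp = 290 hPa = 29000 Pa, q̄ = 0.00033 kg/kg → 0.00033 × 29000 / 9.8 = 0.98 mm
PW = 13.03 + 0.98 = 14.01 ≈ 14.0 mm.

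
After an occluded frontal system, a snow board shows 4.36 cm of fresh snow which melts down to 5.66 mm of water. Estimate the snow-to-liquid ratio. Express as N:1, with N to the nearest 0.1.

Ratio = snow depth / SWE = 43.6 mm / 5.66 mm = 7.7, i.e. 7.7:1.

ratio ≈ 7.7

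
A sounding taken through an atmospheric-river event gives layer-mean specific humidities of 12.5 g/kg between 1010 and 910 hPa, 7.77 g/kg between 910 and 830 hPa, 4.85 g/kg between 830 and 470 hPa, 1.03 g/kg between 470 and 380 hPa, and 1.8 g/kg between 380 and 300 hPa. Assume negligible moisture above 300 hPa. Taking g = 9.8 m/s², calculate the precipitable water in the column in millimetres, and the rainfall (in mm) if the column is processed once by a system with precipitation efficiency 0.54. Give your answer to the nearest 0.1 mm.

PW ≈ 39.3 mm; rainfall ≈ 21.2 mm

Precipitable water is the column-integrated vapour mass per unit area: PW = (1/g) Σ q̄ Δp, with q in kg/kg and Δp in Pa (1 kg/m² of water = 1 mm).
Layer 1010–910 hPa: Δp = 100 hPa = 10000 Pa, q̄ = 0.0125 kg/kg → 0.0125 × 10000 / 9.8 = 12.76 mm
Layer 910–830 hPa: Δp = 80 hPa = 8000 Pa, q̄ = 0.00777 kg/kg → 0.00777 × 8000 / 9.8 = 6.34 mm
Layer 830–470 hPa: Δp = 360 hPa = 36000 Pa, q̄ = 0.00485 kg/kg → 0.00485 × 36000 / 9.8 = 17.82 mm
Layer 470–380 hPa: Δp = 90 hPa = 9000 Pa, q̄ = 0.00103 kg/kg → 0.00103 × 9000 / 9.8 = 0.95 mm
Layer 380–300 hPa: Δp = 80 hPa = 8000 Pa, q̄ = 0.0018 kg/kg → 0.0018 × 8000 / 9.8 = 1.47 mm
PW = 12.76 + 6.34 + 17.82 + 0.95 + 1.47 = 39.34 ≈ 39.3 mm.
Rainfall = ε × PW = 0.54 × 39.3 = 21.2 mm.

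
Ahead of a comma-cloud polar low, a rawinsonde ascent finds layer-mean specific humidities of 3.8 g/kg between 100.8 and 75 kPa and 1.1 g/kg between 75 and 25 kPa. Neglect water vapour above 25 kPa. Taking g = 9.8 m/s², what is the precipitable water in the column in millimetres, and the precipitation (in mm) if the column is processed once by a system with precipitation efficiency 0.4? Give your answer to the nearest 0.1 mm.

PW ≈ 15.6 mm; precipitation ≈ 6.2 mm

Precipitable water is the column-integrated vapour mass per unit area: PW = (1/g) Σ q̄ Δp, with q in kg/kg and Δp in Pa (1 kg/m² of water = 1 mm).
Layer 100.8–75 kPa: Δp = 258 hPa = 25800 Pa, q̄ = 0.0038 kg/kg → 0.0038 × 25800 / 9.8 = 10.00 mm
Layer 75–25 kPa: Δp = 500 hPa = 50000 Pa, q̄ = 0.0011 kg/kg → 0.0011 × 50000 / 9.8 = 5.61 mm
PW = 10.00 + 5.61 = 15.61 ≈ 15.6 mm.
Precipitation = ε × PW = 0.4 × 15.6 = 6.2 mm.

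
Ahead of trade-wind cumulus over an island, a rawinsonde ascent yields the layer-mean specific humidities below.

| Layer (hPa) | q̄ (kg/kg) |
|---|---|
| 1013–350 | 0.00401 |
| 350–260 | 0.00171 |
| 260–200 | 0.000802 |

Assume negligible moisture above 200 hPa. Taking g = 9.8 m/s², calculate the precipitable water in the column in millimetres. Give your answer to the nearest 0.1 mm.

Precipitable water is the column-integrated vapour mass per unit area: PW = (1/g) Σ q̄ Δp, with q in kg/kg and Δp in Pa (1 kg/m² of water = 1 mm).
Layer 1013–350 hPa: Δp = 663 hPa = 66300 Pa, q̄ = 0.00401 kg/kg → 0.00401 × 66300 / 9.8 = 27.13 mm
Layer 350–260 hPa: Δp = 90 hPa = 9000 Pa, q̄ = 0.00171 kg/kg → 0.00171 × 9000 / 9.8 = 1.57 mm
Layer 260–200 hPa: Δp = 60 hPa = 6000 Pa, q̄ = 0.000802 kg/kg → 0.000802 × 6000 / 9.8 = 0.49 mm
PW = 27.13 + 1.57 + 0.49 = 29.19 ≈ 29.2 mm.

PW ≈ 29.2 mm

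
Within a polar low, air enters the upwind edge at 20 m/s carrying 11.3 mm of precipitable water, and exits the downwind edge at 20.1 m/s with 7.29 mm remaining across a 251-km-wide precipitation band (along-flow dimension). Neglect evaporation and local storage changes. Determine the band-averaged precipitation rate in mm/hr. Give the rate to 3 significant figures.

Column moisture flux per unit crosswind length is F = V × PW.
Inflow: F_in = 20 × 11.3 = 226 mm·m/s
Outflow: F_out = 20.1 × 7.29 = 146.529 mm·m/s
Steady-state rate R = (F_in − F_out)/L = (226 − 146.529) / 251000 m = 3.166e-04 mm/s.
R = 3.166e-04 × 3600 = 1.14 mm/hr.

R ≈ 1.14 mm/hr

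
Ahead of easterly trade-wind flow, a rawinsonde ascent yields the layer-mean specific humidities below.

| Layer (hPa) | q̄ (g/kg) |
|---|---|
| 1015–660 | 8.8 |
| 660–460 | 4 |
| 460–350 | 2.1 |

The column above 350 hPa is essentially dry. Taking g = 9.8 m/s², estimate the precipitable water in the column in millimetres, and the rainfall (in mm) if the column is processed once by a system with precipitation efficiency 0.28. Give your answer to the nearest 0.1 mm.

Precipitable water is the column-integrated vapour mass per unit area: PW = (1/g) Σ q̄ Δp, with q in kg/kg and Δp in Pa (1 kg/m² of water = 1 mm).
Layer 1015–660 hPa: Δp = 355 hPa = 35500 Pa, q̄ = 0.0088 kg/kg → 0.0088 × 35500 / 9.8 = 31.88 mm
Layer 660–460 hPa: Δp = 200 hPa = 20000 Pa, q̄ = 0.004 kg/kg → 0.004 × 20000 / 9.8 = 8.16 mm
Layer 460–350 hPa: Δp = 110 hPa = 11000 Pa, q̄ = 0.0021 kg/kg → 0.0021 × 11000 / 9.8 = 2.36 mm
PW = 31.88 + 8.16 + 2.36 = 42.40 ≈ 42.4 mm.
Rainfall = ε × PW = 0.28 × 42.4 = 11.9 mm.

PW ≈ 42.4 mm; rainfall ≈ 11.9 mm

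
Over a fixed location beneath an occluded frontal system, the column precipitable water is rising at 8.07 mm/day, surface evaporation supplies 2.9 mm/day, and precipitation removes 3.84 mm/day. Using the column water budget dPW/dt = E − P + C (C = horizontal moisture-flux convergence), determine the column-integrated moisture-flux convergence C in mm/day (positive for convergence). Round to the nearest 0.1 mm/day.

C ≈ 9.0 mm/day

dPW/dt = +8.07 mm/day.
C = dPW/dt − E + P = (+8.07) − 2.9 + 3.84 = 9.0 mm/day.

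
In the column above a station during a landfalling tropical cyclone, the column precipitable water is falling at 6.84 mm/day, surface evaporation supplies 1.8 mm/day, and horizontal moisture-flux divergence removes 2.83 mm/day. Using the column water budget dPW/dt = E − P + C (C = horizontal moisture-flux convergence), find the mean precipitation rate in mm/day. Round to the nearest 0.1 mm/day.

P ≈ 5.8 mm/day

dPW/dt = -6.84 mm/day.
P = E + C − dPW/dt = 1.8 + (-2.83) − (-6.84) = 5.8 mm/day.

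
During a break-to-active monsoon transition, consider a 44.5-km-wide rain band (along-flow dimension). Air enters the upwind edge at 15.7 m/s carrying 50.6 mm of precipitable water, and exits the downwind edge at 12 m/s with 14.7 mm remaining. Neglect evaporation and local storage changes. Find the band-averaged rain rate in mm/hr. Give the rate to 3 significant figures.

R ≈ 50.0 mm/hr

Column moisture flux per unit crosswind length is F = V × PW.
Inflow: F_in = 15.7 × 50.6 = 794.42 mm·m/s
Outflow: F_out = 12 × 14.7 = 176.4 mm·m/s
Steady-state rate R = (F_in − F_out)/L = (794.42 − 176.4) / 44500 m = 1.389e-02 mm/s.
R = 1.389e-02 × 3600 = 50.0 mm/hr.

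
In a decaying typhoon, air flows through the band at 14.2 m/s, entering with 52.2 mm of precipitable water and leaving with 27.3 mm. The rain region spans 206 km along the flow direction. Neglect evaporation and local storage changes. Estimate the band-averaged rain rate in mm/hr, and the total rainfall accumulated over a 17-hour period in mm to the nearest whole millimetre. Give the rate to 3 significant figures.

R ≈ 6.18 mm/hr; total ≈ 105 mm

Column moisture flux per unit crosswind length is F = V × PW.
Inflow: F_in = 14.2 × 52.2 = 741.24 mm·m/s
Outflow: F_out = 14.2 × 27.3 = 387.66 mm·m/s
Steady-state rate R = (F_in − F_out)/L = (741.24 − 387.66) / 206000 m = 1.716e-03 mm/s.
R = 1.716e-03 × 3600 = 6.18 mm/hr.
Over 17 h: total = 6.18 × 17 = 105.06 ≈ 105 mm.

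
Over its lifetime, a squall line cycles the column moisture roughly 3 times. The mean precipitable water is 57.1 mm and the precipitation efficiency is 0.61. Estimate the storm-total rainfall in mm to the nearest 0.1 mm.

rainfall ≈ 104.5 mm

Each cycle deposits ε × PW = 0.61 × 57.1 = 34.831 mm.
Over 3 cycles: 3 × 34.831 = 104.5 mm.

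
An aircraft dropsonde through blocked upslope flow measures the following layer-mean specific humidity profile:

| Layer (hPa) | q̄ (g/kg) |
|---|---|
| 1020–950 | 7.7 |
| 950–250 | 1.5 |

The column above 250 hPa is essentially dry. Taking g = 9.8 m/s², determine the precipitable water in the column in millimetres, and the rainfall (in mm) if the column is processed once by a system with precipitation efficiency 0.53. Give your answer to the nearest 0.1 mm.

PW ≈ 16.2 mm; rainfall ≈ 8.6 mm

Precipitable water is the column-integrated vapour mass per unit area: PW = (1/g) Σ q̄ Δp, with q in kg/kg and Δp in Pa (1 kg/m² of water = 1 mm).
Layer 1020–950 hPa: Δp = 70 hPa = 7000 Pa, q̄ = 0.0077 kg/kg → 0.0077 × 7000 / 9.8 = 5.50 mm
Layer 950–250 hPa: Δp = 700 hPa = 70000 Pa, q̄ = 0.0015 kg/kg → 0.0015 × 70000 / 9.8 = 10.71 mm
PW = 5.50 + 10.71 = 16.21 ≈ 16.2 mm.
Rainfall = ε × PW = 0.53 × 16.2 = 8.6 mm.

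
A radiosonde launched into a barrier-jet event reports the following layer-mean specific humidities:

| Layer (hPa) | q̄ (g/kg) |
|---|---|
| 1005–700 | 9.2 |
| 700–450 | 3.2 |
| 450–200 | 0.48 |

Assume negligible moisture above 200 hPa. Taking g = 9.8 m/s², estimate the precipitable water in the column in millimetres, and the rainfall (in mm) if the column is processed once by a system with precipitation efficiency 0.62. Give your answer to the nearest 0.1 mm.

PW ≈ 38.0 mm; rainfall ≈ 23.6 mm

Precipitable water is the column-integrated vapour mass per unit area: PW = (1/g) Σ q̄ Δp, with q in kg/kg and Δp in Pa (1 kg/m² of water = 1 mm).
Layer 1005–700 hPa: Δp = 305 hPa = 30500 Pa, q̄ = 0.0092 kg/kg → 0.0092 × 30500 / 9.8 = 28.63 mm
Layer 700–450 hPa: Δp = 250 hPa = 25000 Pa, q̄ = 0.0032 kg/kg → 0.0032 × 25000 / 9.8 = 8.16 mm
Layer 450–200 hPa: Δp = 250 hPa = 25000 Pa, q̄ = 0.00048 kg/kg → 0.00048 × 25000 / 9.8 = 1.22 mm
PW = 28.63 + 8.16 + 1.22 = 38.01 ≈ 38.0 mm.
Rainfall = ε × PW = 0.62 × 38.0 = 23.6 mm.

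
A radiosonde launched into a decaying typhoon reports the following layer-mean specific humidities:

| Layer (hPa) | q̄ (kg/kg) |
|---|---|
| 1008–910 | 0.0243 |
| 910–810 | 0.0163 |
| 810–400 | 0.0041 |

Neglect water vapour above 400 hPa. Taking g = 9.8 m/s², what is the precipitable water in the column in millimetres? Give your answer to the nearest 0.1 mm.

PW ≈ 58.1 mm

Precipitable water is the column-integrated vapour mass per unit area: PW = (1/g) Σ q̄ Δp, with q in kg/kg and Δp in Pa (1 kg/m² of water = 1 mm).
Layer 1008–910 hPa: Δp = 98 hPa = 9800 Pa, q̄ = 0.0243 kg/kg → 0.0243 × 9800 / 9.8 = 24.30 mm
Layer 910–810 hPa: Δp = 100 hPa = 10000 Pa, q̄ = 0.0163 kg/kg → 0.0163 × 10000 / 9.8 = 16.63 mm
Layer 810–400 hPa: Δp = 410 hPa = 41000 Pa, q̄ = 0.0041 kg/kg → 0.0041 × 41000 / 9.8 = 17.15 mm
PW = 24.30 + 16.63 + 17.15 = 58.08 ≈ 58.1 mm.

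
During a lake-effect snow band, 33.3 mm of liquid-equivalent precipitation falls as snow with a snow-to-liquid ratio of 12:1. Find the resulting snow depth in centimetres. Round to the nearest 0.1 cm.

Snow depth = liquid × ratio = 33.3 mm × 12 = 399.6 mm = 40.0 cm.

snow depth ≈ 40.0 cm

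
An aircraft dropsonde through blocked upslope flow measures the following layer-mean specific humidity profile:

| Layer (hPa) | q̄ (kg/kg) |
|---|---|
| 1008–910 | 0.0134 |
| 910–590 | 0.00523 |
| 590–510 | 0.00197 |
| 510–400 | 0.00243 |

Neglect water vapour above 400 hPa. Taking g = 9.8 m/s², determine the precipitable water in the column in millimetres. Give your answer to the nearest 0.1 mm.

PW ≈ 34.8 mm

Precipitable water is the column-integrated vapour mass per unit area: PW = (1/g) Σ q̄ Δp, with q in kg/kg and Δp in Pa (1 kg/m² of water = 1 mm).
Layer 1008–910 hPa: Δp = 98 hPa = 9800 Pa, q̄ = 0.0134 kg/kg → 0.0134 × 9800 / 9.8 = 13.40 mm
Layer 910–590 hPa: Δp = 320 hPa = 32000 Pa, q̄ = 0.00523 kg/kg → 0.00523 × 32000 / 9.8 = 17.08 mm
Layer 590–510 hPa: Δp = 80 hPa = 8000 Pa, q̄ = 0.00197 kg/kg → 0.00197 × 8000 / 9.8 = 1.61 mm
Layer 510–400 hPa: Δp = 110 hPa = 11000 Pa, q̄ = 0.00243 kg/kg → 0.00243 × 11000 / 9.8 = 2.73 mm
PW = 13.40 + 17.08 + 1.61 + 2.73 = 34.82 ≈ 34.8 mm.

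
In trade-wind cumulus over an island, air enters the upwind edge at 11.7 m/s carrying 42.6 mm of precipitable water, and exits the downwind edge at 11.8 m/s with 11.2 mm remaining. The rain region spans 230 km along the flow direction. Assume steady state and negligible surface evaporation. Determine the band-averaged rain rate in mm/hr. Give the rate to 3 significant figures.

R ≈ 5.73 mm/hr

Column moisture flux per unit crosswind length is F = V × PW.
Inflow: F_in = 11.7 × 42.6 = 498.42 mm·m/s
Outflow: F_out = 11.8 × 11.2 = 132.16 mm·m/s
Steady-state rate R = (F_in − F_out)/L = (498.42 − 132.16) / 230000 m = 1.592e-03 mm/s.
R = 1.592e-03 × 3600 = 5.73 mm/hr.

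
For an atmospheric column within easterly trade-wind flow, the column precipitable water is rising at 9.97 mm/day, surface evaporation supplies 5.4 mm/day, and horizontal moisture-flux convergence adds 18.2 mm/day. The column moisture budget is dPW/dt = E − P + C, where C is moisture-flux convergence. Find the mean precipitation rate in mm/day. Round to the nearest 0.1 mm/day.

P ≈ 13.6 mm/day

dPW/dt = +9.97 mm/day.
P = E + C − dPW/dt = 5.4 + (18.2) − (+9.97) = 13.6 mm/day.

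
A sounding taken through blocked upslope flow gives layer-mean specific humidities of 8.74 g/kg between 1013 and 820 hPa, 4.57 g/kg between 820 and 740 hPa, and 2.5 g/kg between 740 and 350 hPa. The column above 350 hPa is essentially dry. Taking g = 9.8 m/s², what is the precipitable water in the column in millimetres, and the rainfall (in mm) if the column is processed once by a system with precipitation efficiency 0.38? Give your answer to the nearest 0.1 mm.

PW ≈ 30.9 mm; rainfall ≈ 11.7 mm

Precipitable water is the column-integrated vapour mass per unit area: PW = (1/g) Σ q̄ Δp, with q in kg/kg and Δp in Pa (1 kg/m² of water = 1 mm).
Layer 1013–820 hPa: Δp = 193 hPa = 19300 Pa, q̄ = 0.00874 kg/kg → 0.00874 × 19300 / 9.8 = 17.21 mm
Layer 820–740 hPa: Δp = 80 hPa = 8000 Pa, q̄ = 0.00457 kg/kg → 0.00457 × 8000 / 9.8 = 3.73 mm
Layer 740–350 hPa: Δp = 390 hPa = 39000 Pa, q̄ = 0.0025 kg/kg → 0.0025 × 39000 / 9.8 = 9.95 mm
PW = 17.21 + 3.73 + 9.95 = 30.89 ≈ 30.9 mm.
Rainfall = ε × PW = 0.38 × 30.9 = 11.7 mm.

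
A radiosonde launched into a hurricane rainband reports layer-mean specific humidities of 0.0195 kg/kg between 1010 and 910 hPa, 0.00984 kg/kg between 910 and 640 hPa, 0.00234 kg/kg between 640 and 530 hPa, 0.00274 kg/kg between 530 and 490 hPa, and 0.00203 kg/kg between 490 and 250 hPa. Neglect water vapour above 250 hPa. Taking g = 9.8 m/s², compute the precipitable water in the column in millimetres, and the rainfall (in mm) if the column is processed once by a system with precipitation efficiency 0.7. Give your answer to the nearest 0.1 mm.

Precipitable water is the column-integrated vapour mass per unit area: PW = (1/g) Σ q̄ Δp, with q in kg/kg and Δp in Pa (1 kg/m² of water = 1 mm).
Layer 1010–910 hPa: Δp = 100 hPa = 10000 Pa, q̄ = 0.0195 kg/kg → 0.0195 × 10000 / 9.8 = 19.90 mm
Layer 910–640 hPa: Δp = 270 hPa = 27000 Pa, q̄ = 0.00984 kg/kg → 0.00984 × 27000 / 9.8 = 27.11 mm
Layer 640–530 hPa: Δp = 110 hPa = 11000 Pa, q̄ = 0.00234 kg/kg → 0.00234 × 11000 / 9.8 = 2.63 mm
Layer 530–490 hPa: Δp = 40 hPa = 4000 Pa, q̄ = 0.00274 kg/kg → 0.00274 × 4000 / 9.8 = 1.12 mm
Layer 490–250 hPa: Δp = 240 hPa = 24000 Pa, q̄ = 0.00203 kg/kg → 0.00203 × 24000 / 9.8 = 4.97 mm
PW = 19.90 + 27.11 + 2.63 + 1.12 + 4.97 = 55.73 ≈ 55.7 mm.
Rainfall = ε × PW = 0.7 × 55.7 = 39.0 mm.

PW ≈ 55.7 mm; rainfall ≈ 39.0 mm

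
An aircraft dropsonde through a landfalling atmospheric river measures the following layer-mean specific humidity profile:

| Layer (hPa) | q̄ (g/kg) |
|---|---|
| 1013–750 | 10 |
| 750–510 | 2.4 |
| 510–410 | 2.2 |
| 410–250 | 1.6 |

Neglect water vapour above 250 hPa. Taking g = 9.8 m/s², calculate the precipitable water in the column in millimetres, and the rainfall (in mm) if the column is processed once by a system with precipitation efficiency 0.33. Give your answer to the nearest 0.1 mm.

PW ≈ 37.6 mm; rainfall ≈ 12.4 mm

Precipitable water is the column-integrated vapour mass per unit area: PW = (1/g) Σ q̄ Δp, with q in kg/kg and Δp in Pa (1 kg/m² of water = 1 mm).
Layer 1013–750 hPa: Δp = 263 hPa = 26300 Pa, q̄ = 0.01 kg/kg → 0.01 × 26300 / 9.8 = 26.84 mm
Layer 750–510 hPa: Δp = 240 hPa = 24000 Pa, q̄ = 0.0024 kg/kg → 0.0024 × 24000 / 9.8 = 5.88 mm
Layer 510–410 hPa: Δp = 100 hPa = 10000 Pa, q̄ = 0.0022 kg/kg → 0.0022 × 10000 / 9.8 = 2.24 mm
Layer 410–250 hPa: Δp = 160 hPa = 16000 Pa, q̄ = 0.0016 kg/kg → 0.0016 × 16000 / 9.8 = 2.61 mm
PW = 26.84 + 5.88 + 2.24 + 2.61 = 37.57 ≈ 37.6 mm.
Rainfall = ε × PW = 0.33 × 37.6 = 12.4 mm.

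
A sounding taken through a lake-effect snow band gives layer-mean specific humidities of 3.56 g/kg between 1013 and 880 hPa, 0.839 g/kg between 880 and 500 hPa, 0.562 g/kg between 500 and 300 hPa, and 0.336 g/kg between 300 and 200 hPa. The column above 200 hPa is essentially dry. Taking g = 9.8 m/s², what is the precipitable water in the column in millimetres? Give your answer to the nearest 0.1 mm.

PW ≈ 9.6 mm

Precipitable water is the column-integrated vapour mass per unit area: PW = (1/g) Σ q̄ Δp, with q in kg/kg and Δp in Pa (1 kg/m² of water = 1 mm).
Layer 1013–880 hPa: Δp = 133 hPa = 13300 Pa, q̄ = 0.00356 kg/kg → 0.00356 × 13300 / 9.8 = 4.83 mm
Layer 880–500 hPa: Δp = 380 hPa = 38000 Pa, q̄ = 0.000839 kg/kg → 0.000839 × 38000 / 9.8 = 3.25 mm
Layer 500–300 hPa: Δp = 200 hPa = 20000 Pa, q̄ = 0.000562 kg/kg → 0.000562 × 20000 / 9.8 = 1.15 mm
Layer 300–200 hPa: Δp = 100 hPa = 10000 Pa, q̄ = 0.000336 kg/kg → 0.000336 × 10000 / 9.8 = 0.34 mm
PW = 4.83 + 3.25 + 1.15 + 0.34 = 9.57 ≈ 9.6 mm.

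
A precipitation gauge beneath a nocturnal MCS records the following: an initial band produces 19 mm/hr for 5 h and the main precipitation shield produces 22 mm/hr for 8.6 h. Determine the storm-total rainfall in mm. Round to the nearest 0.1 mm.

Total = Σ Rᵢ Δtᵢ = 19 × 5 + 22 × 8.6
      = 95 + 189.2 = 284.2 mm.

total ≈ 284.2 mm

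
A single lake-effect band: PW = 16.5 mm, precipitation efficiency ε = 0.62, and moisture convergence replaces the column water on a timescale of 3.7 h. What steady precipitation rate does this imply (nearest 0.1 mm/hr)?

R ≈ 2.8 mm/hr

Each overturning extracts ε × PW = 0.62 × 16.5 = 10.23 mm.
Rate = ε·PW / τ = 10.23 / 3.7 h = 2.8 mm/hr.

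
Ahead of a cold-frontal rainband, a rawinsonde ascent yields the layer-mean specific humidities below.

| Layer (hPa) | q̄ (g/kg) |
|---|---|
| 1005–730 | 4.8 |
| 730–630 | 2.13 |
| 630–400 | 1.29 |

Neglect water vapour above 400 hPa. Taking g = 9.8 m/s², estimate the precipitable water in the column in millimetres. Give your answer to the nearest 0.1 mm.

Precipitable water is the column-integrated vapour mass per unit area: PW = (1/g) Σ q̄ Δp, with q in kg/kg and Δp in Pa (1 kg/m² of water = 1 mm).
Layer 1005–730 hPa: Δp = 275 hPa = 27500 Pa, q̄ = 0.0048 kg/kg → 0.0048 × 27500 / 9.8 = 13.47 mm
Layer 730–630 hPa: Δp = 100 hPa = 10000 Pa, q̄ = 0.00213 kg/kg → 0.00213 × 10000 / 9.8 = 2.17 mm
Layer 630–400 hPa: Δp = 230 hPa = 23000 Pa, q̄ = 0.00129 kg/kg → 0.00129 × 23000 / 9.8 = 3.03 mm
PW = 13.47 + 2.17 + 3.03 = 18.67 ≈ 18.7 mm.

PW ≈ 18.7 mm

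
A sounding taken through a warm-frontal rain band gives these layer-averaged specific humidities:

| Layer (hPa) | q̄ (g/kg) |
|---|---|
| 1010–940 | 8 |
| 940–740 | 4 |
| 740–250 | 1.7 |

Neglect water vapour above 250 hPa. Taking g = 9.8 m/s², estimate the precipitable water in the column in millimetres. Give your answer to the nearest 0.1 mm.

PW ≈ 22.4 mm

Precipitable water is the column-integrated vapour mass per unit area: PW = (1/g) Σ q̄ Δp, with q in kg/kg and Δp in Pa (1 kg/m² of water = 1 mm).
Layer 1010–940 hPa: Δp = 70 hPa = 7000 Pa, q̄ = 0.008 kg/kg → 0.008 × 7000 / 9.8 = 5.71 mm
Layer 940–740 hPa: Δp = 200 hPa = 20000 Pa, q̄ = 0.004 kg/kg → 0.004 × 20000 / 9.8 = 8.16 mm
Layer 740–250 hPa: Δp = 490 hPa = 49000 Pa, q̄ = 0.0017 kg/kg → 0.0017 × 49000 / 9.8 = 8.50 mm
PW = 5.71 + 8.16 + 8.50 = 22.37 ≈ 22.4 mm.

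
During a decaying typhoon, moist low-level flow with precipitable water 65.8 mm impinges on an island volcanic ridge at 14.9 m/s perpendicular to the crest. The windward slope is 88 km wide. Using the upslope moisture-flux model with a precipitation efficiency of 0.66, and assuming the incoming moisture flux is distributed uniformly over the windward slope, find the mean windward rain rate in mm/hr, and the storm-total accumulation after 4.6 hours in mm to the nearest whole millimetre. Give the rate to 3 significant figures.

Incoming column moisture flux per unit ridge length: F = V × PW = 14.9 × 65.8 = 980.42 mm·m/s.
Spread over the 88 km slope with efficiency ε = 0.66: R = ε·F/W = 0.66 × 980.42 / 88000 m = 7.353e-03 mm/s.
R = 7.353e-03 × 3600 = 26.5 mm/hr.
Over 4.6 h: total = 26.5 × 4.6 = 121.9 ≈ 122 mm.

R ≈ 26.5 mm/hr; total ≈ 122 mm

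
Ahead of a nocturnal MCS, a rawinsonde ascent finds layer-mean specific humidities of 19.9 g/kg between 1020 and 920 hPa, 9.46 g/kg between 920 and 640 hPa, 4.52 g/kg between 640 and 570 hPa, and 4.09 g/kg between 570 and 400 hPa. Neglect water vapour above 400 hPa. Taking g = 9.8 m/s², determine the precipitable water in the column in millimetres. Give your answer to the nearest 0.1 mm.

Precipitable water is the column-integrated vapour mass per unit area: PW = (1/g) Σ q̄ Δp, with q in kg/kg and Δp in Pa (1 kg/m² of water = 1 mm).
Layer 1020–920 hPa: Δp = 100 hPa = 10000 Pa, q̄ = 0.0199 kg/kg → 0.0199 × 10000 / 9.8 = 20.31 mm
Layer 920–640 hPa: Δp = 280 hPa = 28000 Pa, q̄ = 0.00946 kg/kg → 0.00946 × 28000 / 9.8 = 27.03 mm
Layer 640–570 hPa: Δp = 70 hPa = 7000 Pa, q̄ = 0.00452 kg/kg → 0.00452 × 7000 / 9.8 = 3.23 mm
Layer 570–400 hPa: Δp = 170 hPa = 17000 Pa, q̄ = 0.00409 kg/kg → 0.00409 × 17000 / 9.8 = 7.09 mm
PW = 20.31 + 27.03 + 3.23 + 7.09 = 57.66 ≈ 57.7 mm.

PW ≈ 57.7 mm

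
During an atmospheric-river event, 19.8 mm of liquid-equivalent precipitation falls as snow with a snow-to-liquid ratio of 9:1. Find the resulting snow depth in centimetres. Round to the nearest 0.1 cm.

snow depth ≈ 17.8 cm

Snow depth = liquid × ratio = 19.8 mm × 9 = 178.2 mm = 17.8 cm.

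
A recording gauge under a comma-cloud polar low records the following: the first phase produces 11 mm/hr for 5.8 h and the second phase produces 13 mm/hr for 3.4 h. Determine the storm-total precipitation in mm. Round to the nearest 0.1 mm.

total ≈ 108.0 mm

Total = Σ Rᵢ Δtᵢ = 11 × 5.8 + 13 × 3.4
      = 63.8 + 44.2 = 108.0 mm.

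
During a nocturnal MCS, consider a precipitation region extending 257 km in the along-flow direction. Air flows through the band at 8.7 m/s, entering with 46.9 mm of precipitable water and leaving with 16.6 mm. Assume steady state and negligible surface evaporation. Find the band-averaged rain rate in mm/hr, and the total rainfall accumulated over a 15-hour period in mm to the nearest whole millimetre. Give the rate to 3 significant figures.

R ≈ 3.69 mm/hr; total ≈ 55 mm

Column moisture flux per unit crosswind length is F = V × PW.
Inflow: F_in = 8.7 × 46.9 = 408.03 mm·m/s
Outflow: F_out = 8.7 × 16.6 = 144.42 mm·m/s
Steady-state rate R = (F_in − F_out)/L = (408.03 − 144.42) / 257000 m = 1.026e-03 mm/s.
R = 1.026e-03 × 3600 = 3.69 mm/hr.
Over 15 h: total = 3.69 × 15 = 55.35 ≈ 55 mm.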